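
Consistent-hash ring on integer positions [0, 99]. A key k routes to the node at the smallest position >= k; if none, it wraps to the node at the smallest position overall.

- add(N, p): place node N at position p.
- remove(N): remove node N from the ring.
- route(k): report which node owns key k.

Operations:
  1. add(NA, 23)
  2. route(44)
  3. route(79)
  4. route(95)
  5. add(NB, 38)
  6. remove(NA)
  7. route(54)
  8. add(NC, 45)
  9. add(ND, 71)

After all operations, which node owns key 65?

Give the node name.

Op 1: add NA@23 -> ring=[23:NA]
Op 2: route key 44: none >= 44, wrap to smallest pos 23 -> NA
Op 3: route key 79: none >= 79, wrap to smallest pos 23 -> NA
Op 4: route key 95: none >= 95, wrap to smallest pos 23 -> NA
Op 5: add NB@38 -> ring=[23:NA,38:NB]
Op 6: remove NA -> ring=[38:NB]
Op 7: route key 54: none >= 54, wrap to smallest pos 38 -> NB
Op 8: add NC@45 -> ring=[38:NB,45:NC]
Op 9: add ND@71 -> ring=[38:NB,45:NC,71:ND]
Final route key 65: smallest pos >= 65 is 71 -> ND

Answer: ND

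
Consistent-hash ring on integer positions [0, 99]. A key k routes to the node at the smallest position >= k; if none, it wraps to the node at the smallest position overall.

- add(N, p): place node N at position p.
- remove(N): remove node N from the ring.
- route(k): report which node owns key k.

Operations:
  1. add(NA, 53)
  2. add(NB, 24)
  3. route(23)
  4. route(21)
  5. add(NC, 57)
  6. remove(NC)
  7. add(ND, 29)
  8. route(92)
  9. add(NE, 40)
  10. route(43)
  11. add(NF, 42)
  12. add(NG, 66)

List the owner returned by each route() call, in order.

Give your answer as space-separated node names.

Answer: NB NB NB NA

Derivation:
Op 1: add NA@53 -> ring=[53:NA]
Op 2: add NB@24 -> ring=[24:NB,53:NA]
Op 3: route key 23: smallest pos >= 23 is 24 -> NB
Op 4: route key 21: smallest pos >= 21 is 24 -> NB
Op 5: add NC@57 -> ring=[24:NB,53:NA,57:NC]
Op 6: remove NC -> ring=[24:NB,53:NA]
Op 7: add ND@29 -> ring=[24:NB,29:ND,53:NA]
Op 8: route key 92: none >= 92, wrap to smallest pos 24 -> NB
Op 9: add NE@40 -> ring=[24:NB,29:ND,40:NE,53:NA]
Op 10: route key 43: smallest pos >= 43 is 53 -> NA
Op 11: add NF@42 -> ring=[24:NB,29:ND,40:NE,42:NF,53:NA]
Op 12: add NG@66 -> ring=[24:NB,29:ND,40:NE,42:NF,53:NA,66:NG]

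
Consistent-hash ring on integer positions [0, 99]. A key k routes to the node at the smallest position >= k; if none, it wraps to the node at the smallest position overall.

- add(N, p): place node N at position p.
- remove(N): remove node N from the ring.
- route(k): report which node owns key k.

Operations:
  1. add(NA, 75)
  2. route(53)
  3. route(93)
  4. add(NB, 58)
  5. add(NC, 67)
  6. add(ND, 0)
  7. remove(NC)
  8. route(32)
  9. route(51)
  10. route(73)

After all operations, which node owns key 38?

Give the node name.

Answer: NB

Derivation:
Op 1: add NA@75 -> ring=[75:NA]
Op 2: route key 53: smallest pos >= 53 is 75 -> NA
Op 3: route key 93: none >= 93, wrap to smallest pos 75 -> NA
Op 4: add NB@58 -> ring=[58:NB,75:NA]
Op 5: add NC@67 -> ring=[58:NB,67:NC,75:NA]
Op 6: add ND@0 -> ring=[0:ND,58:NB,67:NC,75:NA]
Op 7: remove NC -> ring=[0:ND,58:NB,75:NA]
Op 8: route key 32: smallest pos >= 32 is 58 -> NB
Op 9: route key 51: smallest pos >= 51 is 58 -> NB
Op 10: route key 73: smallest pos >= 73 is 75 -> NA
Final route key 38: smallest pos >= 38 is 58 -> NB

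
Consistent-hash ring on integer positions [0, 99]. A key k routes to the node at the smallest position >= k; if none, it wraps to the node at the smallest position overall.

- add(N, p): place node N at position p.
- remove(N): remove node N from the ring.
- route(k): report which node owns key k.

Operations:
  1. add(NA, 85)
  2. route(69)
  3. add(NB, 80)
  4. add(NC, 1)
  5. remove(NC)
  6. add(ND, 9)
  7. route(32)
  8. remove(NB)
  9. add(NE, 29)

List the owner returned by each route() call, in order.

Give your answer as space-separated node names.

Op 1: add NA@85 -> ring=[85:NA]
Op 2: route key 69: smallest pos >= 69 is 85 -> NA
Op 3: add NB@80 -> ring=[80:NB,85:NA]
Op 4: add NC@1 -> ring=[1:NC,80:NB,85:NA]
Op 5: remove NC -> ring=[80:NB,85:NA]
Op 6: add ND@9 -> ring=[9:ND,80:NB,85:NA]
Op 7: route key 32: smallest pos >= 32 is 80 -> NB
Op 8: remove NB -> ring=[9:ND,85:NA]
Op 9: add NE@29 -> ring=[9:ND,29:NE,85:NA]

Answer: NA NB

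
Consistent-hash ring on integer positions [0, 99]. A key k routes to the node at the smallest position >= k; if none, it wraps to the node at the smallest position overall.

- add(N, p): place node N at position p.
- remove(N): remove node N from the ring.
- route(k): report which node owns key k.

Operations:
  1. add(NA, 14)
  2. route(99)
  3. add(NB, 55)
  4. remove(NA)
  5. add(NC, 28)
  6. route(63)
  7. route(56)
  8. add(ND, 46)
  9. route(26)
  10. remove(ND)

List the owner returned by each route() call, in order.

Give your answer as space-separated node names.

Answer: NA NC NC NC

Derivation:
Op 1: add NA@14 -> ring=[14:NA]
Op 2: route key 99: none >= 99, wrap to smallest pos 14 -> NA
Op 3: add NB@55 -> ring=[14:NA,55:NB]
Op 4: remove NA -> ring=[55:NB]
Op 5: add NC@28 -> ring=[28:NC,55:NB]
Op 6: route key 63: none >= 63, wrap to smallest pos 28 -> NC
Op 7: route key 56: none >= 56, wrap to smallest pos 28 -> NC
Op 8: add ND@46 -> ring=[28:NC,46:ND,55:NB]
Op 9: route key 26: smallest pos >= 26 is 28 -> NC
Op 10: remove ND -> ring=[28:NC,55:NB]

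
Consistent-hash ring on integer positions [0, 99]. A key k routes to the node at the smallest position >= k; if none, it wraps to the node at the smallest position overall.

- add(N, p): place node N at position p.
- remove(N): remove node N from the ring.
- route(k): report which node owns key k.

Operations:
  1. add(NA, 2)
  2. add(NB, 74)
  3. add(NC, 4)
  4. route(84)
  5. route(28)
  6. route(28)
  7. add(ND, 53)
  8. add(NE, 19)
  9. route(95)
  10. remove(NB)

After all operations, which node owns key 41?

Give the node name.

Answer: ND

Derivation:
Op 1: add NA@2 -> ring=[2:NA]
Op 2: add NB@74 -> ring=[2:NA,74:NB]
Op 3: add NC@4 -> ring=[2:NA,4:NC,74:NB]
Op 4: route key 84: none >= 84, wrap to smallest pos 2 -> NA
Op 5: route key 28: smallest pos >= 28 is 74 -> NB
Op 6: route key 28: smallest pos >= 28 is 74 -> NB
Op 7: add ND@53 -> ring=[2:NA,4:NC,53:ND,74:NB]
Op 8: add NE@19 -> ring=[2:NA,4:NC,19:NE,53:ND,74:NB]
Op 9: route key 95: none >= 95, wrap to smallest pos 2 -> NA
Op 10: remove NB -> ring=[2:NA,4:NC,19:NE,53:ND]
Final route key 41: smallest pos >= 41 is 53 -> ND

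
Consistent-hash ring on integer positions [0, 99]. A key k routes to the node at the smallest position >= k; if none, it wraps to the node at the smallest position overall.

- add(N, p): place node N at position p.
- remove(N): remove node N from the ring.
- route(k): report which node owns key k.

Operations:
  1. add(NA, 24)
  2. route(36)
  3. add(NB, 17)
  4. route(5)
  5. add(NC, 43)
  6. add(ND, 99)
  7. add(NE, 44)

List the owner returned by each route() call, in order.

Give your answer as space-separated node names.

Answer: NA NB

Derivation:
Op 1: add NA@24 -> ring=[24:NA]
Op 2: route key 36: none >= 36, wrap to smallest pos 24 -> NA
Op 3: add NB@17 -> ring=[17:NB,24:NA]
Op 4: route key 5: smallest pos >= 5 is 17 -> NB
Op 5: add NC@43 -> ring=[17:NB,24:NA,43:NC]
Op 6: add ND@99 -> ring=[17:NB,24:NA,43:NC,99:ND]
Op 7: add NE@44 -> ring=[17:NB,24:NA,43:NC,44:NE,99:ND]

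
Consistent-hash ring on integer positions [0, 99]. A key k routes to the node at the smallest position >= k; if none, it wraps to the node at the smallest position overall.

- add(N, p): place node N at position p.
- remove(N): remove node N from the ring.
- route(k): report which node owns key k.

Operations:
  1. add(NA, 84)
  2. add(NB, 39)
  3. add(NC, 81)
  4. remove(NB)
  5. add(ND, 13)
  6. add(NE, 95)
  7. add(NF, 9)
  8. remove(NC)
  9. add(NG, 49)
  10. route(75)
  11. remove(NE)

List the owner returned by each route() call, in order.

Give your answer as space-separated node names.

Answer: NA

Derivation:
Op 1: add NA@84 -> ring=[84:NA]
Op 2: add NB@39 -> ring=[39:NB,84:NA]
Op 3: add NC@81 -> ring=[39:NB,81:NC,84:NA]
Op 4: remove NB -> ring=[81:NC,84:NA]
Op 5: add ND@13 -> ring=[13:ND,81:NC,84:NA]
Op 6: add NE@95 -> ring=[13:ND,81:NC,84:NA,95:NE]
Op 7: add NF@9 -> ring=[9:NF,13:ND,81:NC,84:NA,95:NE]
Op 8: remove NC -> ring=[9:NF,13:ND,84:NA,95:NE]
Op 9: add NG@49 -> ring=[9:NF,13:ND,49:NG,84:NA,95:NE]
Op 10: route key 75: smallest pos >= 75 is 84 -> NA
Op 11: remove NE -> ring=[9:NF,13:ND,49:NG,84:NA]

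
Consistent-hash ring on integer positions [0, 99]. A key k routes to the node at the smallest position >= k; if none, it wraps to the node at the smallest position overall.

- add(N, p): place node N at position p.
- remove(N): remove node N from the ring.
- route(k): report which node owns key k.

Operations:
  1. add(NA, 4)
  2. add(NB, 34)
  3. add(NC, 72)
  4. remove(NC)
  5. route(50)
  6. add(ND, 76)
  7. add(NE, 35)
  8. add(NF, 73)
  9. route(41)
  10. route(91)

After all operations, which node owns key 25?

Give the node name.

Answer: NB

Derivation:
Op 1: add NA@4 -> ring=[4:NA]
Op 2: add NB@34 -> ring=[4:NA,34:NB]
Op 3: add NC@72 -> ring=[4:NA,34:NB,72:NC]
Op 4: remove NC -> ring=[4:NA,34:NB]
Op 5: route key 50: none >= 50, wrap to smallest pos 4 -> NA
Op 6: add ND@76 -> ring=[4:NA,34:NB,76:ND]
Op 7: add NE@35 -> ring=[4:NA,34:NB,35:NE,76:ND]
Op 8: add NF@73 -> ring=[4:NA,34:NB,35:NE,73:NF,76:ND]
Op 9: route key 41: smallest pos >= 41 is 73 -> NF
Op 10: route key 91: none >= 91, wrap to smallest pos 4 -> NA
Final route key 25: smallest pos >= 25 is 34 -> NB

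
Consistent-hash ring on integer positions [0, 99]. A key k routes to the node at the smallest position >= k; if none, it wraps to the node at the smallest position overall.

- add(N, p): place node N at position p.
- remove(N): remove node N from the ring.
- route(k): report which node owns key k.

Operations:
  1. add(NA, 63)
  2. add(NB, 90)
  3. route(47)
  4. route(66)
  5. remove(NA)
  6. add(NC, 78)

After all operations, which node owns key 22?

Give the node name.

Answer: NC

Derivation:
Op 1: add NA@63 -> ring=[63:NA]
Op 2: add NB@90 -> ring=[63:NA,90:NB]
Op 3: route key 47: smallest pos >= 47 is 63 -> NA
Op 4: route key 66: smallest pos >= 66 is 90 -> NB
Op 5: remove NA -> ring=[90:NB]
Op 6: add NC@78 -> ring=[78:NC,90:NB]
Final route key 22: smallest pos >= 22 is 78 -> NC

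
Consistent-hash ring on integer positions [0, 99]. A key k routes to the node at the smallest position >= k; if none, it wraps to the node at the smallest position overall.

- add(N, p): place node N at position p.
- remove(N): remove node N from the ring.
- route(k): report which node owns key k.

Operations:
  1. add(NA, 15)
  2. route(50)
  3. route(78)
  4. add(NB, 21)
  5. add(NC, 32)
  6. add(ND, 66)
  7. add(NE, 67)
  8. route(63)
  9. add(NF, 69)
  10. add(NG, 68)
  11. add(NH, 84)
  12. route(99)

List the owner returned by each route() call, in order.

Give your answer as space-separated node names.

Op 1: add NA@15 -> ring=[15:NA]
Op 2: route key 50: none >= 50, wrap to smallest pos 15 -> NA
Op 3: route key 78: none >= 78, wrap to smallest pos 15 -> NA
Op 4: add NB@21 -> ring=[15:NA,21:NB]
Op 5: add NC@32 -> ring=[15:NA,21:NB,32:NC]
Op 6: add ND@66 -> ring=[15:NA,21:NB,32:NC,66:ND]
Op 7: add NE@67 -> ring=[15:NA,21:NB,32:NC,66:ND,67:NE]
Op 8: route key 63: smallest pos >= 63 is 66 -> ND
Op 9: add NF@69 -> ring=[15:NA,21:NB,32:NC,66:ND,67:NE,69:NF]
Op 10: add NG@68 -> ring=[15:NA,21:NB,32:NC,66:ND,67:NE,68:NG,69:NF]
Op 11: add NH@84 -> ring=[15:NA,21:NB,32:NC,66:ND,67:NE,68:NG,69:NF,84:NH]
Op 12: route key 99: none >= 99, wrap to smallest pos 15 -> NA

Answer: NA NA ND NA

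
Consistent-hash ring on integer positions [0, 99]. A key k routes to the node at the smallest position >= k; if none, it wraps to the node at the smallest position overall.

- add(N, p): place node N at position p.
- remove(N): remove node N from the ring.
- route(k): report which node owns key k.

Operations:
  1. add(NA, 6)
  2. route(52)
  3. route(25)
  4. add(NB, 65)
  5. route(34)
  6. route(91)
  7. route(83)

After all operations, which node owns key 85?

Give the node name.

Op 1: add NA@6 -> ring=[6:NA]
Op 2: route key 52: none >= 52, wrap to smallest pos 6 -> NA
Op 3: route key 25: none >= 25, wrap to smallest pos 6 -> NA
Op 4: add NB@65 -> ring=[6:NA,65:NB]
Op 5: route key 34: smallest pos >= 34 is 65 -> NB
Op 6: route key 91: none >= 91, wrap to smallest pos 6 -> NA
Op 7: route key 83: none >= 83, wrap to smallest pos 6 -> NA
Final route key 85: none >= 85, wrap to smallest pos 6 -> NA

Answer: NA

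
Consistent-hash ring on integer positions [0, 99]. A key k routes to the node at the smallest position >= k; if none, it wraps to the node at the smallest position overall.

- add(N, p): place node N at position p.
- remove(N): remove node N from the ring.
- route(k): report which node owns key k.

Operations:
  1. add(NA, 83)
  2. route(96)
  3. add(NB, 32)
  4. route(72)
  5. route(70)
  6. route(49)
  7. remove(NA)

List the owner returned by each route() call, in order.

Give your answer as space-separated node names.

Answer: NA NA NA NA

Derivation:
Op 1: add NA@83 -> ring=[83:NA]
Op 2: route key 96: none >= 96, wrap to smallest pos 83 -> NA
Op 3: add NB@32 -> ring=[32:NB,83:NA]
Op 4: route key 72: smallest pos >= 72 is 83 -> NA
Op 5: route key 70: smallest pos >= 70 is 83 -> NA
Op 6: route key 49: smallest pos >= 49 is 83 -> NA
Op 7: remove NA -> ring=[32:NB]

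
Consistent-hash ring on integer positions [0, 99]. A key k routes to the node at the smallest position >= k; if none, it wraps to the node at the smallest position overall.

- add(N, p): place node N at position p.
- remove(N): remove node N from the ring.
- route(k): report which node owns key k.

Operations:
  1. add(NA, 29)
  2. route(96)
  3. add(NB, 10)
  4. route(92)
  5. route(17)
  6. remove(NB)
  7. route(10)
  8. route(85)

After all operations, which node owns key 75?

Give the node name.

Answer: NA

Derivation:
Op 1: add NA@29 -> ring=[29:NA]
Op 2: route key 96: none >= 96, wrap to smallest pos 29 -> NA
Op 3: add NB@10 -> ring=[10:NB,29:NA]
Op 4: route key 92: none >= 92, wrap to smallest pos 10 -> NB
Op 5: route key 17: smallest pos >= 17 is 29 -> NA
Op 6: remove NB -> ring=[29:NA]
Op 7: route key 10: smallest pos >= 10 is 29 -> NA
Op 8: route key 85: none >= 85, wrap to smallest pos 29 -> NA
Final route key 75: none >= 75, wrap to smallest pos 29 -> NA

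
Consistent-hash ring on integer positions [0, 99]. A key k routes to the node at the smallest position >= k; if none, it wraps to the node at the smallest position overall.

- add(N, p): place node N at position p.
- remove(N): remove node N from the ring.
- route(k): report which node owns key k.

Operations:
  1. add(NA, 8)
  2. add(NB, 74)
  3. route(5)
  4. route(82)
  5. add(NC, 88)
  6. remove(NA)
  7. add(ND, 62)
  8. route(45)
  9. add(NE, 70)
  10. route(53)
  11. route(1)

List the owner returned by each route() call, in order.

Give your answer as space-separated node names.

Answer: NA NA ND ND ND

Derivation:
Op 1: add NA@8 -> ring=[8:NA]
Op 2: add NB@74 -> ring=[8:NA,74:NB]
Op 3: route key 5: smallest pos >= 5 is 8 -> NA
Op 4: route key 82: none >= 82, wrap to smallest pos 8 -> NA
Op 5: add NC@88 -> ring=[8:NA,74:NB,88:NC]
Op 6: remove NA -> ring=[74:NB,88:NC]
Op 7: add ND@62 -> ring=[62:ND,74:NB,88:NC]
Op 8: route key 45: smallest pos >= 45 is 62 -> ND
Op 9: add NE@70 -> ring=[62:ND,70:NE,74:NB,88:NC]
Op 10: route key 53: smallest pos >= 53 is 62 -> ND
Op 11: route key 1: smallest pos >= 1 is 62 -> ND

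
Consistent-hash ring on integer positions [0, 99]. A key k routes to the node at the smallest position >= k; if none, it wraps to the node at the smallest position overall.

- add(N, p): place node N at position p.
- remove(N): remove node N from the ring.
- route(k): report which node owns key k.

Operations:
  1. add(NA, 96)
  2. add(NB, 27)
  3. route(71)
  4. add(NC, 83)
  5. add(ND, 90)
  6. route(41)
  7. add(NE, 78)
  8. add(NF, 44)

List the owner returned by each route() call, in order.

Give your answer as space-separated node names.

Op 1: add NA@96 -> ring=[96:NA]
Op 2: add NB@27 -> ring=[27:NB,96:NA]
Op 3: route key 71: smallest pos >= 71 is 96 -> NA
Op 4: add NC@83 -> ring=[27:NB,83:NC,96:NA]
Op 5: add ND@90 -> ring=[27:NB,83:NC,90:ND,96:NA]
Op 6: route key 41: smallest pos >= 41 is 83 -> NC
Op 7: add NE@78 -> ring=[27:NB,78:NE,83:NC,90:ND,96:NA]
Op 8: add NF@44 -> ring=[27:NB,44:NF,78:NE,83:NC,90:ND,96:NA]

Answer: NA NC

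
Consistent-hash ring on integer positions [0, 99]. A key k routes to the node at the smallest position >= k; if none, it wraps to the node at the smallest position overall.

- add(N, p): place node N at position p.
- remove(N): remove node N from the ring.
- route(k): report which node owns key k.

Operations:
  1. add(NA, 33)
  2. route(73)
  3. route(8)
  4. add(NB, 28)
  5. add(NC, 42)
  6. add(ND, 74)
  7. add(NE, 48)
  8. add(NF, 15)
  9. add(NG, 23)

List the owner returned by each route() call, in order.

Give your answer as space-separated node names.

Op 1: add NA@33 -> ring=[33:NA]
Op 2: route key 73: none >= 73, wrap to smallest pos 33 -> NA
Op 3: route key 8: smallest pos >= 8 is 33 -> NA
Op 4: add NB@28 -> ring=[28:NB,33:NA]
Op 5: add NC@42 -> ring=[28:NB,33:NA,42:NC]
Op 6: add ND@74 -> ring=[28:NB,33:NA,42:NC,74:ND]
Op 7: add NE@48 -> ring=[28:NB,33:NA,42:NC,48:NE,74:ND]
Op 8: add NF@15 -> ring=[15:NF,28:NB,33:NA,42:NC,48:NE,74:ND]
Op 9: add NG@23 -> ring=[15:NF,23:NG,28:NB,33:NA,42:NC,48:NE,74:ND]

Answer: NA NA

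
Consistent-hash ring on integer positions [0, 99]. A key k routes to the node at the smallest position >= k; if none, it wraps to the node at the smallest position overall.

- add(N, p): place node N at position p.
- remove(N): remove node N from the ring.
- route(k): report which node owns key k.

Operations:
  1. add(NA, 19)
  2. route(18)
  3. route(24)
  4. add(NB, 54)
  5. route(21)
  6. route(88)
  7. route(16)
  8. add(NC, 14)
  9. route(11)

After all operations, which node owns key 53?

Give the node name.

Answer: NB

Derivation:
Op 1: add NA@19 -> ring=[19:NA]
Op 2: route key 18: smallest pos >= 18 is 19 -> NA
Op 3: route key 24: none >= 24, wrap to smallest pos 19 -> NA
Op 4: add NB@54 -> ring=[19:NA,54:NB]
Op 5: route key 21: smallest pos >= 21 is 54 -> NB
Op 6: route key 88: none >= 88, wrap to smallest pos 19 -> NA
Op 7: route key 16: smallest pos >= 16 is 19 -> NA
Op 8: add NC@14 -> ring=[14:NC,19:NA,54:NB]
Op 9: route key 11: smallest pos >= 11 is 14 -> NC
Final route key 53: smallest pos >= 53 is 54 -> NB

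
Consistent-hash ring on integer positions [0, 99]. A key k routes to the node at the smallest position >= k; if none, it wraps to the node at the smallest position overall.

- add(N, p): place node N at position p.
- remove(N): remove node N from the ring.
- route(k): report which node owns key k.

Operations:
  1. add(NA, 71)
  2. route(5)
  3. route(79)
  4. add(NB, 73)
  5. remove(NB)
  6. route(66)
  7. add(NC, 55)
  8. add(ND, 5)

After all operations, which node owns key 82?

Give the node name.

Op 1: add NA@71 -> ring=[71:NA]
Op 2: route key 5: smallest pos >= 5 is 71 -> NA
Op 3: route key 79: none >= 79, wrap to smallest pos 71 -> NA
Op 4: add NB@73 -> ring=[71:NA,73:NB]
Op 5: remove NB -> ring=[71:NA]
Op 6: route key 66: smallest pos >= 66 is 71 -> NA
Op 7: add NC@55 -> ring=[55:NC,71:NA]
Op 8: add ND@5 -> ring=[5:ND,55:NC,71:NA]
Final route key 82: none >= 82, wrap to smallest pos 5 -> ND

Answer: ND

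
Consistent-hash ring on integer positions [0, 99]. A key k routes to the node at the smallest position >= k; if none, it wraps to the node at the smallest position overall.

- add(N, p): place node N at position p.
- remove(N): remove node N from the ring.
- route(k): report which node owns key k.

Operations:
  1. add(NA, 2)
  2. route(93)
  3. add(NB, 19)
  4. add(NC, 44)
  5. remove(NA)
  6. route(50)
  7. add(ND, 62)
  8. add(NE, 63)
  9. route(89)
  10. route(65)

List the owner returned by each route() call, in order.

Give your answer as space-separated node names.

Answer: NA NB NB NB

Derivation:
Op 1: add NA@2 -> ring=[2:NA]
Op 2: route key 93: none >= 93, wrap to smallest pos 2 -> NA
Op 3: add NB@19 -> ring=[2:NA,19:NB]
Op 4: add NC@44 -> ring=[2:NA,19:NB,44:NC]
Op 5: remove NA -> ring=[19:NB,44:NC]
Op 6: route key 50: none >= 50, wrap to smallest pos 19 -> NB
Op 7: add ND@62 -> ring=[19:NB,44:NC,62:ND]
Op 8: add NE@63 -> ring=[19:NB,44:NC,62:ND,63:NE]
Op 9: route key 89: none >= 89, wrap to smallest pos 19 -> NB
Op 10: route key 65: none >= 65, wrap to smallest pos 19 -> NB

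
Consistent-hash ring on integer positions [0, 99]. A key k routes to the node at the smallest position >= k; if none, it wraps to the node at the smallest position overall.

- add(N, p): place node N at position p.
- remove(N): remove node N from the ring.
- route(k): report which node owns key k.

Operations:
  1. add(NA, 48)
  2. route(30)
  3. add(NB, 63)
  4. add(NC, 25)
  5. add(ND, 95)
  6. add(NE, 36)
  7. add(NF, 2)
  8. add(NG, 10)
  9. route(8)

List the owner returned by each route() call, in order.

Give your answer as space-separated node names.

Answer: NA NG

Derivation:
Op 1: add NA@48 -> ring=[48:NA]
Op 2: route key 30: smallest pos >= 30 is 48 -> NA
Op 3: add NB@63 -> ring=[48:NA,63:NB]
Op 4: add NC@25 -> ring=[25:NC,48:NA,63:NB]
Op 5: add ND@95 -> ring=[25:NC,48:NA,63:NB,95:ND]
Op 6: add NE@36 -> ring=[25:NC,36:NE,48:NA,63:NB,95:ND]
Op 7: add NF@2 -> ring=[2:NF,25:NC,36:NE,48:NA,63:NB,95:ND]
Op 8: add NG@10 -> ring=[2:NF,10:NG,25:NC,36:NE,48:NA,63:NB,95:ND]
Op 9: route key 8: smallest pos >= 8 is 10 -> NG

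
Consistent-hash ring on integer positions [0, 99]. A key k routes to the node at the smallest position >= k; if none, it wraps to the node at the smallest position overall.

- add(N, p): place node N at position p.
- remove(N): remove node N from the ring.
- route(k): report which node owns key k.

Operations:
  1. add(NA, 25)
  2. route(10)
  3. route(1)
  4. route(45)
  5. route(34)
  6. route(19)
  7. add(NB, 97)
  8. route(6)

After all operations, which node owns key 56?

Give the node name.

Op 1: add NA@25 -> ring=[25:NA]
Op 2: route key 10: smallest pos >= 10 is 25 -> NA
Op 3: route key 1: smallest pos >= 1 is 25 -> NA
Op 4: route key 45: none >= 45, wrap to smallest pos 25 -> NA
Op 5: route key 34: none >= 34, wrap to smallest pos 25 -> NA
Op 6: route key 19: smallest pos >= 19 is 25 -> NA
Op 7: add NB@97 -> ring=[25:NA,97:NB]
Op 8: route key 6: smallest pos >= 6 is 25 -> NA
Final route key 56: smallest pos >= 56 is 97 -> NB

Answer: NB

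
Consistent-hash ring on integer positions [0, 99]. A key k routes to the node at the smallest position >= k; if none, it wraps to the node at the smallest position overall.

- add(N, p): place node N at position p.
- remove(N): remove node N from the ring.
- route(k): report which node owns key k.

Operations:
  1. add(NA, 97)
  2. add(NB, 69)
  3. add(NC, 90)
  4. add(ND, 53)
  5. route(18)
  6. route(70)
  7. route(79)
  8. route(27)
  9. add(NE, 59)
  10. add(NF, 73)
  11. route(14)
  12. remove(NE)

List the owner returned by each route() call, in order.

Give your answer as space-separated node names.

Op 1: add NA@97 -> ring=[97:NA]
Op 2: add NB@69 -> ring=[69:NB,97:NA]
Op 3: add NC@90 -> ring=[69:NB,90:NC,97:NA]
Op 4: add ND@53 -> ring=[53:ND,69:NB,90:NC,97:NA]
Op 5: route key 18: smallest pos >= 18 is 53 -> ND
Op 6: route key 70: smallest pos >= 70 is 90 -> NC
Op 7: route key 79: smallest pos >= 79 is 90 -> NC
Op 8: route key 27: smallest pos >= 27 is 53 -> ND
Op 9: add NE@59 -> ring=[53:ND,59:NE,69:NB,90:NC,97:NA]
Op 10: add NF@73 -> ring=[53:ND,59:NE,69:NB,73:NF,90:NC,97:NA]
Op 11: route key 14: smallest pos >= 14 is 53 -> ND
Op 12: remove NE -> ring=[53:ND,69:NB,73:NF,90:NC,97:NA]

Answer: ND NC NC ND ND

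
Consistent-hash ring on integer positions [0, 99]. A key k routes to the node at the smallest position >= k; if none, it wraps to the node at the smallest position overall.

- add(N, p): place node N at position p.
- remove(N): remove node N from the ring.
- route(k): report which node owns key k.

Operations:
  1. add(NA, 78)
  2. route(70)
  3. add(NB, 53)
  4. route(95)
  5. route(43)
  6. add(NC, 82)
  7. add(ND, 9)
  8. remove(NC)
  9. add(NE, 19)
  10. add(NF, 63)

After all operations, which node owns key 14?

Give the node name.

Op 1: add NA@78 -> ring=[78:NA]
Op 2: route key 70: smallest pos >= 70 is 78 -> NA
Op 3: add NB@53 -> ring=[53:NB,78:NA]
Op 4: route key 95: none >= 95, wrap to smallest pos 53 -> NB
Op 5: route key 43: smallest pos >= 43 is 53 -> NB
Op 6: add NC@82 -> ring=[53:NB,78:NA,82:NC]
Op 7: add ND@9 -> ring=[9:ND,53:NB,78:NA,82:NC]
Op 8: remove NC -> ring=[9:ND,53:NB,78:NA]
Op 9: add NE@19 -> ring=[9:ND,19:NE,53:NB,78:NA]
Op 10: add NF@63 -> ring=[9:ND,19:NE,53:NB,63:NF,78:NA]
Final route key 14: smallest pos >= 14 is 19 -> NE

Answer: NE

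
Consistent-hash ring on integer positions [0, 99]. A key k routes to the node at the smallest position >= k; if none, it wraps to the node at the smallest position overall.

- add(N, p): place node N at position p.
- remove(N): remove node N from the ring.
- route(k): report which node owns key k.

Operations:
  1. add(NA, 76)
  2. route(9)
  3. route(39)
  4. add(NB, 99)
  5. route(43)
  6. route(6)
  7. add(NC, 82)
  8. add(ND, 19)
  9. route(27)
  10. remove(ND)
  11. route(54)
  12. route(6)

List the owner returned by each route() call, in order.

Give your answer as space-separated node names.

Op 1: add NA@76 -> ring=[76:NA]
Op 2: route key 9: smallest pos >= 9 is 76 -> NA
Op 3: route key 39: smallest pos >= 39 is 76 -> NA
Op 4: add NB@99 -> ring=[76:NA,99:NB]
Op 5: route key 43: smallest pos >= 43 is 76 -> NA
Op 6: route key 6: smallest pos >= 6 is 76 -> NA
Op 7: add NC@82 -> ring=[76:NA,82:NC,99:NB]
Op 8: add ND@19 -> ring=[19:ND,76:NA,82:NC,99:NB]
Op 9: route key 27: smallest pos >= 27 is 76 -> NA
Op 10: remove ND -> ring=[76:NA,82:NC,99:NB]
Op 11: route key 54: smallest pos >= 54 is 76 -> NA
Op 12: route key 6: smallest pos >= 6 is 76 -> NA

Answer: NA NA NA NA NA NA NA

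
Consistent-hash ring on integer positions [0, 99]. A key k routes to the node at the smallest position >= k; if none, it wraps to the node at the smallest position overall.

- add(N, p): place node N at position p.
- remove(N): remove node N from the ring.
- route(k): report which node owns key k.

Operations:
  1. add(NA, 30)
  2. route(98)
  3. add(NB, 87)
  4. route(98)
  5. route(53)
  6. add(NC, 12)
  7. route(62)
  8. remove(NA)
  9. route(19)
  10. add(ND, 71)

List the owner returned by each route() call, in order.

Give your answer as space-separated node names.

Answer: NA NA NB NB NB

Derivation:
Op 1: add NA@30 -> ring=[30:NA]
Op 2: route key 98: none >= 98, wrap to smallest pos 30 -> NA
Op 3: add NB@87 -> ring=[30:NA,87:NB]
Op 4: route key 98: none >= 98, wrap to smallest pos 30 -> NA
Op 5: route key 53: smallest pos >= 53 is 87 -> NB
Op 6: add NC@12 -> ring=[12:NC,30:NA,87:NB]
Op 7: route key 62: smallest pos >= 62 is 87 -> NB
Op 8: remove NA -> ring=[12:NC,87:NB]
Op 9: route key 19: smallest pos >= 19 is 87 -> NB
Op 10: add ND@71 -> ring=[12:NC,71:ND,87:NB]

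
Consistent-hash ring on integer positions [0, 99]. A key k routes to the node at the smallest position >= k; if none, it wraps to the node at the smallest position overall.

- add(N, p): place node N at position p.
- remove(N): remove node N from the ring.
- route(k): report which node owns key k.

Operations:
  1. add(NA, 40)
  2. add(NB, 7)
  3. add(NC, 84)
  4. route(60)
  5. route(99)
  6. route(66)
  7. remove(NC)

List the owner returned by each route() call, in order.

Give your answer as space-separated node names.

Op 1: add NA@40 -> ring=[40:NA]
Op 2: add NB@7 -> ring=[7:NB,40:NA]
Op 3: add NC@84 -> ring=[7:NB,40:NA,84:NC]
Op 4: route key 60: smallest pos >= 60 is 84 -> NC
Op 5: route key 99: none >= 99, wrap to smallest pos 7 -> NB
Op 6: route key 66: smallest pos >= 66 is 84 -> NC
Op 7: remove NC -> ring=[7:NB,40:NA]

Answer: NC NB NC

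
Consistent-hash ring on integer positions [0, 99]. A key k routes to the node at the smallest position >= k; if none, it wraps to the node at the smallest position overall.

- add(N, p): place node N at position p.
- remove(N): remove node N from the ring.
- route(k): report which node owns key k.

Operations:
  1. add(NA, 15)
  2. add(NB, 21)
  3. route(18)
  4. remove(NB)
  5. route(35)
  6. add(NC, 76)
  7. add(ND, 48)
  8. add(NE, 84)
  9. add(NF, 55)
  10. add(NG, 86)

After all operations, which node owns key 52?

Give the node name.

Answer: NF

Derivation:
Op 1: add NA@15 -> ring=[15:NA]
Op 2: add NB@21 -> ring=[15:NA,21:NB]
Op 3: route key 18: smallest pos >= 18 is 21 -> NB
Op 4: remove NB -> ring=[15:NA]
Op 5: route key 35: none >= 35, wrap to smallest pos 15 -> NA
Op 6: add NC@76 -> ring=[15:NA,76:NC]
Op 7: add ND@48 -> ring=[15:NA,48:ND,76:NC]
Op 8: add NE@84 -> ring=[15:NA,48:ND,76:NC,84:NE]
Op 9: add NF@55 -> ring=[15:NA,48:ND,55:NF,76:NC,84:NE]
Op 10: add NG@86 -> ring=[15:NA,48:ND,55:NF,76:NC,84:NE,86:NG]
Final route key 52: smallest pos >= 52 is 55 -> NF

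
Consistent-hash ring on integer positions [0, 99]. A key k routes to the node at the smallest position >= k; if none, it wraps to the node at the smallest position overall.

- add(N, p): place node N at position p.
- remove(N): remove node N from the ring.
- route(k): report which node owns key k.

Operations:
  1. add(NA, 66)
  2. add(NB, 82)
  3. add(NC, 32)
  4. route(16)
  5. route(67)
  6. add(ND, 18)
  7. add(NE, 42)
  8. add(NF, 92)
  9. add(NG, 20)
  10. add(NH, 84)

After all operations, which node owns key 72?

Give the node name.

Answer: NB

Derivation:
Op 1: add NA@66 -> ring=[66:NA]
Op 2: add NB@82 -> ring=[66:NA,82:NB]
Op 3: add NC@32 -> ring=[32:NC,66:NA,82:NB]
Op 4: route key 16: smallest pos >= 16 is 32 -> NC
Op 5: route key 67: smallest pos >= 67 is 82 -> NB
Op 6: add ND@18 -> ring=[18:ND,32:NC,66:NA,82:NB]
Op 7: add NE@42 -> ring=[18:ND,32:NC,42:NE,66:NA,82:NB]
Op 8: add NF@92 -> ring=[18:ND,32:NC,42:NE,66:NA,82:NB,92:NF]
Op 9: add NG@20 -> ring=[18:ND,20:NG,32:NC,42:NE,66:NA,82:NB,92:NF]
Op 10: add NH@84 -> ring=[18:ND,20:NG,32:NC,42:NE,66:NA,82:NB,84:NH,92:NF]
Final route key 72: smallest pos >= 72 is 82 -> NB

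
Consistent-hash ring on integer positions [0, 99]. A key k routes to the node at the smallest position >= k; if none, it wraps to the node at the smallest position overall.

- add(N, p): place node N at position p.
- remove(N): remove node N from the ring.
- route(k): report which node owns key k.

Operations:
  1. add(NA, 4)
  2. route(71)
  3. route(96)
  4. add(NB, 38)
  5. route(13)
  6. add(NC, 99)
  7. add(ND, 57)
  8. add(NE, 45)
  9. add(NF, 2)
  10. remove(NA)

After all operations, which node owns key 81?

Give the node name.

Op 1: add NA@4 -> ring=[4:NA]
Op 2: route key 71: none >= 71, wrap to smallest pos 4 -> NA
Op 3: route key 96: none >= 96, wrap to smallest pos 4 -> NA
Op 4: add NB@38 -> ring=[4:NA,38:NB]
Op 5: route key 13: smallest pos >= 13 is 38 -> NB
Op 6: add NC@99 -> ring=[4:NA,38:NB,99:NC]
Op 7: add ND@57 -> ring=[4:NA,38:NB,57:ND,99:NC]
Op 8: add NE@45 -> ring=[4:NA,38:NB,45:NE,57:ND,99:NC]
Op 9: add NF@2 -> ring=[2:NF,4:NA,38:NB,45:NE,57:ND,99:NC]
Op 10: remove NA -> ring=[2:NF,38:NB,45:NE,57:ND,99:NC]
Final route key 81: smallest pos >= 81 is 99 -> NC

Answer: NC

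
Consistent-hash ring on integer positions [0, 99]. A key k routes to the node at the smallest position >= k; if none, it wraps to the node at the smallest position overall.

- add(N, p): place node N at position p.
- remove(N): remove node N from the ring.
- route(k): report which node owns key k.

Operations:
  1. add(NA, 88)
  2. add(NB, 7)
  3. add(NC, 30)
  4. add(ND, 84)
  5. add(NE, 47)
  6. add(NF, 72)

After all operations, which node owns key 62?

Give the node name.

Op 1: add NA@88 -> ring=[88:NA]
Op 2: add NB@7 -> ring=[7:NB,88:NA]
Op 3: add NC@30 -> ring=[7:NB,30:NC,88:NA]
Op 4: add ND@84 -> ring=[7:NB,30:NC,84:ND,88:NA]
Op 5: add NE@47 -> ring=[7:NB,30:NC,47:NE,84:ND,88:NA]
Op 6: add NF@72 -> ring=[7:NB,30:NC,47:NE,72:NF,84:ND,88:NA]
Final route key 62: smallest pos >= 62 is 72 -> NF

Answer: NF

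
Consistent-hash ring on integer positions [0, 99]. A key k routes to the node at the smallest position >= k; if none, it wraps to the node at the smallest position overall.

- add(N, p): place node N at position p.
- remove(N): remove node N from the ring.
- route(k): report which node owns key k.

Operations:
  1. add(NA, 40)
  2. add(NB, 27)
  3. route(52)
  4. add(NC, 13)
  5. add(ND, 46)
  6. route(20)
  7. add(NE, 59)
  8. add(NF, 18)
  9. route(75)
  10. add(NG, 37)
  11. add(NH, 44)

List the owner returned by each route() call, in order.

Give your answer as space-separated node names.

Op 1: add NA@40 -> ring=[40:NA]
Op 2: add NB@27 -> ring=[27:NB,40:NA]
Op 3: route key 52: none >= 52, wrap to smallest pos 27 -> NB
Op 4: add NC@13 -> ring=[13:NC,27:NB,40:NA]
Op 5: add ND@46 -> ring=[13:NC,27:NB,40:NA,46:ND]
Op 6: route key 20: smallest pos >= 20 is 27 -> NB
Op 7: add NE@59 -> ring=[13:NC,27:NB,40:NA,46:ND,59:NE]
Op 8: add NF@18 -> ring=[13:NC,18:NF,27:NB,40:NA,46:ND,59:NE]
Op 9: route key 75: none >= 75, wrap to smallest pos 13 -> NC
Op 10: add NG@37 -> ring=[13:NC,18:NF,27:NB,37:NG,40:NA,46:ND,59:NE]
Op 11: add NH@44 -> ring=[13:NC,18:NF,27:NB,37:NG,40:NA,44:NH,46:ND,59:NE]

Answer: NB NB NC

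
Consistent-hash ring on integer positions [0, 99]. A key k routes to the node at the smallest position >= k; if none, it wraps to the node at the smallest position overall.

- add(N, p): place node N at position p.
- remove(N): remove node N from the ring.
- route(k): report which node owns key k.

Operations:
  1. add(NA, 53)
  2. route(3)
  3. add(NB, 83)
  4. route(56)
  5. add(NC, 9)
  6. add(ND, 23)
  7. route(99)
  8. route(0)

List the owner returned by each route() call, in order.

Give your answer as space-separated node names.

Answer: NA NB NC NC

Derivation:
Op 1: add NA@53 -> ring=[53:NA]
Op 2: route key 3: smallest pos >= 3 is 53 -> NA
Op 3: add NB@83 -> ring=[53:NA,83:NB]
Op 4: route key 56: smallest pos >= 56 is 83 -> NB
Op 5: add NC@9 -> ring=[9:NC,53:NA,83:NB]
Op 6: add ND@23 -> ring=[9:NC,23:ND,53:NA,83:NB]
Op 7: route key 99: none >= 99, wrap to smallest pos 9 -> NC
Op 8: route key 0: smallest pos >= 0 is 9 -> NC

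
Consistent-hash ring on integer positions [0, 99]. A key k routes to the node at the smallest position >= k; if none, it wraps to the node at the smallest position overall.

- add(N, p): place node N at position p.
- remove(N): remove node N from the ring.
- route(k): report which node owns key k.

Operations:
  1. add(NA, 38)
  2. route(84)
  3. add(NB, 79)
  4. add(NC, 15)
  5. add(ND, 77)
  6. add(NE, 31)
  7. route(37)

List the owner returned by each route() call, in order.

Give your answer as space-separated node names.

Answer: NA NA

Derivation:
Op 1: add NA@38 -> ring=[38:NA]
Op 2: route key 84: none >= 84, wrap to smallest pos 38 -> NA
Op 3: add NB@79 -> ring=[38:NA,79:NB]
Op 4: add NC@15 -> ring=[15:NC,38:NA,79:NB]
Op 5: add ND@77 -> ring=[15:NC,38:NA,77:ND,79:NB]
Op 6: add NE@31 -> ring=[15:NC,31:NE,38:NA,77:ND,79:NB]
Op 7: route key 37: smallest pos >= 37 is 38 -> NA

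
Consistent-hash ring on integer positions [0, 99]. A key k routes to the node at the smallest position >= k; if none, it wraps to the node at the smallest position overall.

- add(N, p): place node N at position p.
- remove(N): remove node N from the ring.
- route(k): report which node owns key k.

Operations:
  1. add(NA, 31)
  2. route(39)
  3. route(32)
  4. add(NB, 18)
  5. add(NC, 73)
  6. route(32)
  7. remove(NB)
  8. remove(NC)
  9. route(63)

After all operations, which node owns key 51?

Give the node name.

Op 1: add NA@31 -> ring=[31:NA]
Op 2: route key 39: none >= 39, wrap to smallest pos 31 -> NA
Op 3: route key 32: none >= 32, wrap to smallest pos 31 -> NA
Op 4: add NB@18 -> ring=[18:NB,31:NA]
Op 5: add NC@73 -> ring=[18:NB,31:NA,73:NC]
Op 6: route key 32: smallest pos >= 32 is 73 -> NC
Op 7: remove NB -> ring=[31:NA,73:NC]
Op 8: remove NC -> ring=[31:NA]
Op 9: route key 63: none >= 63, wrap to smallest pos 31 -> NA
Final route key 51: none >= 51, wrap to smallest pos 31 -> NA

Answer: NA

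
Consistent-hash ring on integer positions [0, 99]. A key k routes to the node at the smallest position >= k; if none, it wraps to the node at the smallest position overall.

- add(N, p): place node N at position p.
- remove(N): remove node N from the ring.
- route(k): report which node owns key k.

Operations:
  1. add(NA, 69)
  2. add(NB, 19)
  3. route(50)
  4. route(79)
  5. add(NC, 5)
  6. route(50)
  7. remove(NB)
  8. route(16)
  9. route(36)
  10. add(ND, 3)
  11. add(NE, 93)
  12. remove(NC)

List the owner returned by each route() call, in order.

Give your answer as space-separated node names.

Answer: NA NB NA NA NA

Derivation:
Op 1: add NA@69 -> ring=[69:NA]
Op 2: add NB@19 -> ring=[19:NB,69:NA]
Op 3: route key 50: smallest pos >= 50 is 69 -> NA
Op 4: route key 79: none >= 79, wrap to smallest pos 19 -> NB
Op 5: add NC@5 -> ring=[5:NC,19:NB,69:NA]
Op 6: route key 50: smallest pos >= 50 is 69 -> NA
Op 7: remove NB -> ring=[5:NC,69:NA]
Op 8: route key 16: smallest pos >= 16 is 69 -> NA
Op 9: route key 36: smallest pos >= 36 is 69 -> NA
Op 10: add ND@3 -> ring=[3:ND,5:NC,69:NA]
Op 11: add NE@93 -> ring=[3:ND,5:NC,69:NA,93:NE]
Op 12: remove NC -> ring=[3:ND,69:NA,93:NE]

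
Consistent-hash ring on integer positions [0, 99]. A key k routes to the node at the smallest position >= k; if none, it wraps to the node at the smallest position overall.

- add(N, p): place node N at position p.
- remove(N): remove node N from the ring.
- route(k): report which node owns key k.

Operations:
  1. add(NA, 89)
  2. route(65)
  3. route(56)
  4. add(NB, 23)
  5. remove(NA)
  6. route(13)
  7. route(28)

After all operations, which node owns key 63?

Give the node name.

Op 1: add NA@89 -> ring=[89:NA]
Op 2: route key 65: smallest pos >= 65 is 89 -> NA
Op 3: route key 56: smallest pos >= 56 is 89 -> NA
Op 4: add NB@23 -> ring=[23:NB,89:NA]
Op 5: remove NA -> ring=[23:NB]
Op 6: route key 13: smallest pos >= 13 is 23 -> NB
Op 7: route key 28: none >= 28, wrap to smallest pos 23 -> NB
Final route key 63: none >= 63, wrap to smallest pos 23 -> NB

Answer: NB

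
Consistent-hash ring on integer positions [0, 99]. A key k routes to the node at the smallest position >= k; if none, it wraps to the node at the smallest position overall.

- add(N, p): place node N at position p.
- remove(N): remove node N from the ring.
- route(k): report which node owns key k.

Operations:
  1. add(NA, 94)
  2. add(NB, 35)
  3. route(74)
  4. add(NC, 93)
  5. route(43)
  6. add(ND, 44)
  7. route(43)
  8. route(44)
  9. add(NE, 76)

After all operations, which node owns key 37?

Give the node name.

Op 1: add NA@94 -> ring=[94:NA]
Op 2: add NB@35 -> ring=[35:NB,94:NA]
Op 3: route key 74: smallest pos >= 74 is 94 -> NA
Op 4: add NC@93 -> ring=[35:NB,93:NC,94:NA]
Op 5: route key 43: smallest pos >= 43 is 93 -> NC
Op 6: add ND@44 -> ring=[35:NB,44:ND,93:NC,94:NA]
Op 7: route key 43: smallest pos >= 43 is 44 -> ND
Op 8: route key 44: smallest pos >= 44 is 44 -> ND
Op 9: add NE@76 -> ring=[35:NB,44:ND,76:NE,93:NC,94:NA]
Final route key 37: smallest pos >= 37 is 44 -> ND

Answer: ND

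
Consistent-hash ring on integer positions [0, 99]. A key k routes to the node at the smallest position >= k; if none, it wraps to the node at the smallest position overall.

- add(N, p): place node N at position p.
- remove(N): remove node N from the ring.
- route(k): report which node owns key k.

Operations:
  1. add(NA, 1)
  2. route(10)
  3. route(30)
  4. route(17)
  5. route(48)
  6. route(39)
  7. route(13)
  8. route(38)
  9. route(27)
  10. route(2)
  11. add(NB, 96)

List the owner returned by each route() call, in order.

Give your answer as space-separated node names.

Op 1: add NA@1 -> ring=[1:NA]
Op 2: route key 10: none >= 10, wrap to smallest pos 1 -> NA
Op 3: route key 30: none >= 30, wrap to smallest pos 1 -> NA
Op 4: route key 17: none >= 17, wrap to smallest pos 1 -> NA
Op 5: route key 48: none >= 48, wrap to smallest pos 1 -> NA
Op 6: route key 39: none >= 39, wrap to smallest pos 1 -> NA
Op 7: route key 13: none >= 13, wrap to smallest pos 1 -> NA
Op 8: route key 38: none >= 38, wrap to smallest pos 1 -> NA
Op 9: route key 27: none >= 27, wrap to smallest pos 1 -> NA
Op 10: route key 2: none >= 2, wrap to smallest pos 1 -> NA
Op 11: add NB@96 -> ring=[1:NA,96:NB]

Answer: NA NA NA NA NA NA NA NA NA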